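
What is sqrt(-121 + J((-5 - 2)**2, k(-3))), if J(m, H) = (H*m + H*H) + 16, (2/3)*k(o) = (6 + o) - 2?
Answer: 3*I*sqrt(13)/2 ≈ 5.4083*I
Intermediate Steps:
k(o) = 6 + 3*o/2 (k(o) = 3*((6 + o) - 2)/2 = 3*(4 + o)/2 = 6 + 3*o/2)
J(m, H) = 16 + H**2 + H*m (J(m, H) = (H*m + H**2) + 16 = (H**2 + H*m) + 16 = 16 + H**2 + H*m)
sqrt(-121 + J((-5 - 2)**2, k(-3))) = sqrt(-121 + (16 + (6 + (3/2)*(-3))**2 + (6 + (3/2)*(-3))*(-5 - 2)**2)) = sqrt(-121 + (16 + (6 - 9/2)**2 + (6 - 9/2)*(-7)**2)) = sqrt(-121 + (16 + (3/2)**2 + (3/2)*49)) = sqrt(-121 + (16 + 9/4 + 147/2)) = sqrt(-121 + 367/4) = sqrt(-117/4) = 3*I*sqrt(13)/2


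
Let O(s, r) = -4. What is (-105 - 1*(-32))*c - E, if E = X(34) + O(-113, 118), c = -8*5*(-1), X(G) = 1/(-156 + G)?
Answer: -355751/122 ≈ -2916.0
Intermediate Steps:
c = 40 (c = -2*20*(-1) = -40*(-1) = 40)
E = -489/122 (E = 1/(-156 + 34) - 4 = 1/(-122) - 4 = -1/122 - 4 = -489/122 ≈ -4.0082)
(-105 - 1*(-32))*c - E = (-105 - 1*(-32))*40 - 1*(-489/122) = (-105 + 32)*40 + 489/122 = -73*40 + 489/122 = -2920 + 489/122 = -355751/122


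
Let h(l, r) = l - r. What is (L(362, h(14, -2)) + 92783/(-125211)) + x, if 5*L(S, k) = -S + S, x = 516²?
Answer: 33338087233/125211 ≈ 2.6626e+5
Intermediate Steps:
x = 266256
L(S, k) = 0 (L(S, k) = (-S + S)/5 = (⅕)*0 = 0)
(L(362, h(14, -2)) + 92783/(-125211)) + x = (0 + 92783/(-125211)) + 266256 = (0 + 92783*(-1/125211)) + 266256 = (0 - 92783/125211) + 266256 = -92783/125211 + 266256 = 33338087233/125211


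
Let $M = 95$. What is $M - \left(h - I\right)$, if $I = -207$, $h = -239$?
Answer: $127$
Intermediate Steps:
$M - \left(h - I\right) = 95 - \left(-239 - -207\right) = 95 - \left(-239 + 207\right) = 95 - -32 = 95 + 32 = 127$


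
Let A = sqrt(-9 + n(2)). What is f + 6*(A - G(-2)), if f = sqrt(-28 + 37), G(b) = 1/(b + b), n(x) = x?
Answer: 9/2 + 6*I*sqrt(7) ≈ 4.5 + 15.875*I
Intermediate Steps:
G(b) = 1/(2*b)
f = 3 (f = sqrt(9) = 3)
A = I*sqrt(7) (A = sqrt(-9 + 2) = sqrt(-7) = I*sqrt(7) ≈ 2.6458*I)
f + 6*(A - G(-2)) = 3 + 6*(I*sqrt(7) - 1/(2*(-2))) = 3 + 6*(I*sqrt(7) - (-1)/(2*2)) = 3 + 6*(I*sqrt(7) - 1*(-1/4)) = 3 + 6*(I*sqrt(7) + 1/4) = 3 + 6*(1/4 + I*sqrt(7)) = 3 + (3/2 + 6*I*sqrt(7)) = 9/2 + 6*I*sqrt(7)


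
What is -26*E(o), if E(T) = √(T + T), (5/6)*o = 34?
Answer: -52*√510/5 ≈ -234.86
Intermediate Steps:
o = 204/5 (o = (6/5)*34 = 204/5 ≈ 40.800)
E(T) = √2*√T (E(T) = √(2*T) = √2*√T)
-26*E(o) = -26*√2*√(204/5) = -26*√2*2*√255/5 = -52*√510/5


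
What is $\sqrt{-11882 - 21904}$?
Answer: $3 i \sqrt{3754} \approx 183.81 i$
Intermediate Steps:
$\sqrt{-11882 - 21904} = \sqrt{-33786} = 3 i \sqrt{3754}$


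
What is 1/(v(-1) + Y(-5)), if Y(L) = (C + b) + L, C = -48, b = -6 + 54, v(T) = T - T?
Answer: -⅕ ≈ -0.20000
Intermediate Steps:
v(T) = 0
b = 48
Y(L) = L (Y(L) = (-48 + 48) + L = 0 + L = L)
1/(v(-1) + Y(-5)) = 1/(0 - 5) = 1/(-5) = -⅕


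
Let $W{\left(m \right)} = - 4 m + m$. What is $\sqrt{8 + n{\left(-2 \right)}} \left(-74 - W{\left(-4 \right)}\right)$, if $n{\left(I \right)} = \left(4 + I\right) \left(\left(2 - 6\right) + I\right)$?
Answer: $- 172 i \approx - 172.0 i$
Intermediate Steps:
$n{\left(I \right)} = \left(-4 + I\right) \left(4 + I\right)$ ($n{\left(I \right)} = \left(4 + I\right) \left(\left(2 - 6\right) + I\right) = \left(4 + I\right) \left(-4 + I\right) = \left(-4 + I\right) \left(4 + I\right)$)
$W{\left(m \right)} = - 3 m$
$\sqrt{8 + n{\left(-2 \right)}} \left(-74 - W{\left(-4 \right)}\right) = \sqrt{8 - \left(16 - \left(-2\right)^{2}\right)} \left(-74 - \left(-3\right) \left(-4\right)\right) = \sqrt{8 + \left(-16 + 4\right)} \left(-74 - 12\right) = \sqrt{8 - 12} \left(-74 - 12\right) = \sqrt{-4} \left(-86\right) = 2 i \left(-86\right) = - 172 i$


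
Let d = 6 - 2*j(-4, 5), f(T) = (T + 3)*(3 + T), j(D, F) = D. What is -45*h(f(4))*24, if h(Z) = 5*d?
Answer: -75600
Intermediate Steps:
f(T) = (3 + T)² (f(T) = (3 + T)*(3 + T) = (3 + T)²)
d = 14 (d = 6 - 2*(-4) = 6 + 8 = 14)
h(Z) = 70 (h(Z) = 5*14 = 70)
-45*h(f(4))*24 = -45*70*24 = -3150*24 = -75600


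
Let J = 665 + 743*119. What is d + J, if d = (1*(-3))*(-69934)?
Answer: 298884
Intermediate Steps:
J = 89082 (J = 665 + 88417 = 89082)
d = 209802 (d = -3*(-69934) = 209802)
d + J = 209802 + 89082 = 298884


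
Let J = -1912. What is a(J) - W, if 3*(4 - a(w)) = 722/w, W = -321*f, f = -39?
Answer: -35892659/2868 ≈ -12515.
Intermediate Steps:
W = 12519 (W = -321*(-39) = 12519)
a(w) = 4 - 722/(3*w)
a(J) - W = (4 - 722/3/(-1912)) - 1*12519 = (4 - 722/3*(-1/1912)) - 12519 = (4 + 361/2868) - 12519 = 11833/2868 - 12519 = -35892659/2868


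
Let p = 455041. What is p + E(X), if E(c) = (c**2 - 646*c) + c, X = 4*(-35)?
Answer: 564941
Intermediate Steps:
X = -140
E(c) = c**2 - 645*c
p + E(X) = 455041 - 140*(-645 - 140) = 455041 - 140*(-785) = 455041 + 109900 = 564941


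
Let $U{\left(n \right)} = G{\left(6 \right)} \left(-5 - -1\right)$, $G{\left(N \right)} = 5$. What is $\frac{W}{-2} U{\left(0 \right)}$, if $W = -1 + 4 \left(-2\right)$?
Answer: $-90$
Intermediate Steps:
$W = -9$ ($W = -1 - 8 = -9$)
$U{\left(n \right)} = -20$ ($U{\left(n \right)} = 5 \left(-5 - -1\right) = 5 \left(-5 + 1\right) = 5 \left(-4\right) = -20$)
$\frac{W}{-2} U{\left(0 \right)} = - \frac{9}{-2} \left(-20\right) = \left(-9\right) \left(- \frac{1}{2}\right) \left(-20\right) = \frac{9}{2} \left(-20\right) = -90$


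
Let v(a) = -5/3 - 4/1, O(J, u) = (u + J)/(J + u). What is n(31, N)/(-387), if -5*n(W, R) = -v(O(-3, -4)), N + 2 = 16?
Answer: 17/5805 ≈ 0.0029285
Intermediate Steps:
O(J, u) = 1 (O(J, u) = (J + u)/(J + u) = 1)
N = 14 (N = -2 + 16 = 14)
v(a) = -17/3 (v(a) = -5*⅓ - 4*1 = -5/3 - 4 = -17/3)
n(W, R) = -17/15 (n(W, R) = -(-1)*(-17)/(5*3) = -⅕*17/3 = -17/15)
n(31, N)/(-387) = -17/15/(-387) = -17/15*(-1/387) = 17/5805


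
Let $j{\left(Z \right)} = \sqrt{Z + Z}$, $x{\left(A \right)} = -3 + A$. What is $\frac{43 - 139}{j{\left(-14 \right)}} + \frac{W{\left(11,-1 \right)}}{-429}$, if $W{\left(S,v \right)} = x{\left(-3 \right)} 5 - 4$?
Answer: $\frac{34}{429} + \frac{48 i \sqrt{7}}{7} \approx 0.079254 + 18.142 i$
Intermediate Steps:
$j{\left(Z \right)} = \sqrt{2} \sqrt{Z}$ ($j{\left(Z \right)} = \sqrt{2 Z} = \sqrt{2} \sqrt{Z}$)
$W{\left(S,v \right)} = -34$ ($W{\left(S,v \right)} = \left(-3 - 3\right) 5 - 4 = \left(-6\right) 5 - 4 = -30 - 4 = -34$)
$\frac{43 - 139}{j{\left(-14 \right)}} + \frac{W{\left(11,-1 \right)}}{-429} = \frac{43 - 139}{\sqrt{2} \sqrt{-14}} - \frac{34}{-429} = - \frac{96}{\sqrt{2} i \sqrt{14}} - - \frac{34}{429} = - \frac{96}{2 i \sqrt{7}} + \frac{34}{429} = - 96 \left(- \frac{i \sqrt{7}}{14}\right) + \frac{34}{429} = \frac{48 i \sqrt{7}}{7} + \frac{34}{429} = \frac{34}{429} + \frac{48 i \sqrt{7}}{7}$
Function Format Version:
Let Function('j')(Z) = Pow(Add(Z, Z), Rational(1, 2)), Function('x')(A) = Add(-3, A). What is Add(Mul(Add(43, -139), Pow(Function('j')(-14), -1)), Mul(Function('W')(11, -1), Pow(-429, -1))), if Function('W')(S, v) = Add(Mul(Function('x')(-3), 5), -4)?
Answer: Add(Rational(34, 429), Mul(Rational(48, 7), I, Pow(7, Rational(1, 2)))) ≈ Add(0.079254, Mul(18.142, I))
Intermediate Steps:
Function('j')(Z) = Mul(Pow(2, Rational(1, 2)), Pow(Z, Rational(1, 2))) (Function('j')(Z) = Pow(Mul(2, Z), Rational(1, 2)) = Mul(Pow(2, Rational(1, 2)), Pow(Z, Rational(1, 2))))
Function('W')(S, v) = -34 (Function('W')(S, v) = Add(Mul(Add(-3, -3), 5), -4) = Add(Mul(-6, 5), -4) = Add(-30, -4) = -34)
Add(Mul(Add(43, -139), Pow(Function('j')(-14), -1)), Mul(Function('W')(11, -1), Pow(-429, -1))) = Add(Mul(Add(43, -139), Pow(Mul(Pow(2, Rational(1, 2)), Pow(-14, Rational(1, 2))), -1)), Mul(-34, Pow(-429, -1))) = Add(Mul(-96, Pow(Mul(Pow(2, Rational(1, 2)), Mul(I, Pow(14, Rational(1, 2)))), -1)), Mul(-34, Rational(-1, 429))) = Add(Mul(-96, Pow(Mul(2, I, Pow(7, Rational(1, 2))), -1)), Rational(34, 429)) = Add(Mul(-96, Mul(Rational(-1, 14), I, Pow(7, Rational(1, 2)))), Rational(34, 429)) = Add(Mul(Rational(48, 7), I, Pow(7, Rational(1, 2))), Rational(34, 429)) = Add(Rational(34, 429), Mul(Rational(48, 7), I, Pow(7, Rational(1, 2))))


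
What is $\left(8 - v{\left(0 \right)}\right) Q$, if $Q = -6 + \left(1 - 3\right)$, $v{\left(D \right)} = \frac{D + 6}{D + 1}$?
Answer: $-16$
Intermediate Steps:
$v{\left(D \right)} = \frac{6 + D}{1 + D}$
$Q = -8$ ($Q = -6 + \left(1 - 3\right) = -6 - 2 = -8$)
$\left(8 - v{\left(0 \right)}\right) Q = \left(8 - \frac{6 + 0}{1 + 0}\right) \left(-8\right) = \left(8 - 1^{-1} \cdot 6\right) \left(-8\right) = \left(8 - 1 \cdot 6\right) \left(-8\right) = \left(8 - 6\right) \left(-8\right) = 2 \left(-8\right) = -16$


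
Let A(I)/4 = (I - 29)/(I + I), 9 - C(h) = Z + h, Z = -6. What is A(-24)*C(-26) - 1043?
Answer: -10343/12 ≈ -861.92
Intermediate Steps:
C(h) = 15 - h (C(h) = 9 - (-6 + h) = 9 + (6 - h) = 15 - h)
A(I) = 2*(-29 + I)/I (A(I) = 4*((I - 29)/(I + I)) = 4*((-29 + I)/((2*I))) = 4*((-29 + I)*(1/(2*I))) = 4*((-29 + I)/(2*I)) = 2*(-29 + I)/I)
A(-24)*C(-26) - 1043 = (2 - 58/(-24))*(15 - 1*(-26)) - 1043 = (2 - 58*(-1/24))*(15 + 26) - 1043 = (2 + 29/12)*41 - 1043 = (53/12)*41 - 1043 = 2173/12 - 1043 = -10343/12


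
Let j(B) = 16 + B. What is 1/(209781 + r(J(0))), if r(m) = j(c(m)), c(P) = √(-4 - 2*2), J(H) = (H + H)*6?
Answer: 209797/44014781217 - 2*I*√2/44014781217 ≈ 4.7665e-6 - 6.4261e-11*I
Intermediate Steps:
J(H) = 12*H (J(H) = (2*H)*6 = 12*H)
c(P) = 2*I*√2 (c(P) = √(-4 - 4) = √(-8) = 2*I*√2)
r(m) = 16 + 2*I*√2
1/(209781 + r(J(0))) = 1/(209781 + (16 + 2*I*√2)) = 1/(209797 + 2*I*√2)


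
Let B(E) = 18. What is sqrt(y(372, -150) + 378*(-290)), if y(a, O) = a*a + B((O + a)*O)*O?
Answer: 12*sqrt(181) ≈ 161.44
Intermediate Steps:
y(a, O) = a**2 + 18*O (y(a, O) = a*a + 18*O = a**2 + 18*O)
sqrt(y(372, -150) + 378*(-290)) = sqrt((372**2 + 18*(-150)) + 378*(-290)) = sqrt((138384 - 2700) - 109620) = sqrt(135684 - 109620) = sqrt(26064) = 12*sqrt(181)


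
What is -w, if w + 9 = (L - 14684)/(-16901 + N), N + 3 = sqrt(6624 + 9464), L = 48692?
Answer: 393304173/35716141 + 8502*sqrt(4022)/35716141 ≈ 11.027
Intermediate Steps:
N = -3 + 2*sqrt(4022) (N = -3 + sqrt(6624 + 9464) = -3 + sqrt(16088) = -3 + 2*sqrt(4022) ≈ 123.84)
w = -9 + 34008/(-16904 + 2*sqrt(4022)) (w = -9 + (48692 - 14684)/(-16901 + (-3 + 2*sqrt(4022))) = -9 + 34008/(-16904 + 2*sqrt(4022)) ≈ -11.027)
-w = -(-393304173/35716141 - 8502*sqrt(4022)/35716141) = 393304173/35716141 + 8502*sqrt(4022)/35716141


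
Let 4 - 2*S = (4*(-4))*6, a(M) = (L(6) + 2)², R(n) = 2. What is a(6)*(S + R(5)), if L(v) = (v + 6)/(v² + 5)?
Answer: 459472/1681 ≈ 273.33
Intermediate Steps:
L(v) = (6 + v)/(5 + v²)
a(M) = 8836/1681 (a(M) = ((6 + 6)/(5 + 6²) + 2)² = (12/(5 + 36) + 2)² = (12/41 + 2)² = (94/41)² = 8836/1681)
S = 50 (S = 2 - 4*(-4)*6/2 = 2 - (-8)*6 = 2 - ½*(-96) = 2 + 48 = 50)
a(6)*(S + R(5)) = 8836*(50 + 2)/1681 = (8836/1681)*52 = 459472/1681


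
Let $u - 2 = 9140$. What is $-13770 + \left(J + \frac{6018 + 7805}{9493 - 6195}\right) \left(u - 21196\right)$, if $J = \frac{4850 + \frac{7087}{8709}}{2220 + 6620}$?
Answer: $- \frac{88252782562181}{1244632220} \approx -70907.0$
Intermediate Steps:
$u = 9142$ ($u = 2 + 9140 = 9142$)
$J = \frac{42245737}{76987560}$ ($J = \frac{4850 + 7087 \cdot \frac{1}{8709}}{8840} = \left(4850 + \frac{7087}{8709}\right) \frac{1}{8840} = \frac{42245737}{8709} \cdot \frac{1}{8840} = \frac{42245737}{76987560} \approx 0.54873$)
$-13770 + \left(J + \frac{6018 + 7805}{9493 - 6195}\right) \left(u - 21196\right) = -13770 + \left(\frac{42245737}{76987560} + \frac{6018 + 7805}{9493 - 6195}\right) \left(9142 - 21196\right) = -13770 + \left(\frac{42245737}{76987560} + \frac{13823}{3298}\right) \left(-12054\right) = -13770 + \frac{35397808309}{7467793320} \left(-12054\right) = -13770 - \frac{71114196892781}{1244632220} = - \frac{88252782562181}{1244632220}$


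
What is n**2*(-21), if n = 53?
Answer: -58989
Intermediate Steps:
n**2*(-21) = 53**2*(-21) = 2809*(-21) = -58989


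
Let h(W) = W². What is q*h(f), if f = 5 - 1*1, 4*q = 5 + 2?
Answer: 28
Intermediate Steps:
q = 7/4 (q = (5 + 2)/4 = (¼)*7 = 7/4 ≈ 1.7500)
f = 4 (f = 5 - 1 = 4)
q*h(f) = (7/4)*4² = (7/4)*16 = 28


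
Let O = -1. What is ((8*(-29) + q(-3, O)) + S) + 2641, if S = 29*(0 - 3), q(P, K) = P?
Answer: 2319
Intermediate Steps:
S = -87 (S = 29*(-3) = -87)
((8*(-29) + q(-3, O)) + S) + 2641 = ((8*(-29) - 3) - 87) + 2641 = ((-232 - 3) - 87) + 2641 = (-235 - 87) + 2641 = -322 + 2641 = 2319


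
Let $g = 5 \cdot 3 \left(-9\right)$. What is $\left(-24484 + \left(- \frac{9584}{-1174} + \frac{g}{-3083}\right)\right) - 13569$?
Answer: $- \frac{68850460232}{1809721} \approx -38045.0$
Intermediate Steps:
$g = -135$ ($g = 15 \left(-9\right) = -135$)
$\left(-24484 + \left(- \frac{9584}{-1174} + \frac{g}{-3083}\right)\right) - 13569 = \left(-24484 - \left(- \frac{4792}{587} - \frac{135}{3083}\right)\right) - 13569 = \left(-24484 - - \frac{14852981}{1809721}\right) - 13569 = \left(-24484 + \left(\frac{4792}{587} + \frac{135}{3083}\right)\right) - 13569 = \left(-24484 + \frac{14852981}{1809721}\right) - 13569 = - \frac{44294355983}{1809721} - 13569 = - \frac{68850460232}{1809721}$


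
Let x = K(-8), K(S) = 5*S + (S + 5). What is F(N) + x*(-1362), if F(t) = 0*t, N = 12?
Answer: 58566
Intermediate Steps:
F(t) = 0
K(S) = 5 + 6*S (K(S) = 5*S + (5 + S) = 5 + 6*S)
x = -43 (x = 5 + 6*(-8) = 5 - 48 = -43)
F(N) + x*(-1362) = 0 - 43*(-1362) = 0 + 58566 = 58566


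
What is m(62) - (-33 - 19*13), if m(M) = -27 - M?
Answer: 191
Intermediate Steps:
m(62) - (-33 - 19*13) = (-27 - 1*62) - (-33 - 19*13) = (-27 - 62) - (-33 - 247) = -89 - 1*(-280) = -89 + 280 = 191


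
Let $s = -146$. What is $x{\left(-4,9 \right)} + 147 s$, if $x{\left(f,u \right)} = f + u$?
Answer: $-21457$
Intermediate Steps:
$x{\left(-4,9 \right)} + 147 s = \left(-4 + 9\right) + 147 \left(-146\right) = 5 - 21462 = -21457$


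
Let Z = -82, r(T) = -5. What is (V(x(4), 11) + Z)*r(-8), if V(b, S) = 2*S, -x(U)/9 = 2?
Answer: 300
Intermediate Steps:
x(U) = -18 (x(U) = -9*2 = -18)
(V(x(4), 11) + Z)*r(-8) = (2*11 - 82)*(-5) = (22 - 82)*(-5) = -60*(-5) = 300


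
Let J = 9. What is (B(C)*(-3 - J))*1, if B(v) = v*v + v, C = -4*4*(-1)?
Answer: -3264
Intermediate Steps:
C = 16 (C = -16*(-1) = 16)
B(v) = v + v² (B(v) = v² + v = v + v²)
(B(C)*(-3 - J))*1 = ((16*(1 + 16))*(-3 - 1*9))*1 = ((16*17)*(-3 - 9))*1 = (272*(-12))*1 = -3264*1 = -3264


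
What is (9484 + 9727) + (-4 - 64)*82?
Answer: 13635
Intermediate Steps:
(9484 + 9727) + (-4 - 64)*82 = 19211 - 68*82 = 19211 - 5576 = 13635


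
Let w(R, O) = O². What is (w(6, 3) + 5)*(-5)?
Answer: -70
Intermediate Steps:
(w(6, 3) + 5)*(-5) = (3² + 5)*(-5) = (9 + 5)*(-5) = 14*(-5) = -70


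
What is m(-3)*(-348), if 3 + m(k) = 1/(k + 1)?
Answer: 1218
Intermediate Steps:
m(k) = -3 + 1/(1 + k) (m(k) = -3 + 1/(k + 1) = -3 + 1/(1 + k))
m(-3)*(-348) = ((-2 - 3*(-3))/(1 - 3))*(-348) = ((-2 + 9)/(-2))*(-348) = -1/2*7*(-348) = -7/2*(-348) = 1218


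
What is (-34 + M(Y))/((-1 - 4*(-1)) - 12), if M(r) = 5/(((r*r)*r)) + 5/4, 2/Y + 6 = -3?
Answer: 3907/72 ≈ 54.264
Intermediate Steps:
Y = -2/9 (Y = 2/(-6 - 3) = 2/(-9) = 2*(-⅑) = -2/9 ≈ -0.22222)
M(r) = 5/4 + 5/r³ (M(r) = 5/((r²*r)) + 5*(¼) = 5/(r³) + 5/4 = 5/r³ + 5/4 = 5/4 + 5/r³)
(-34 + M(Y))/((-1 - 4*(-1)) - 12) = (-34 + (5/4 + 5/(-2/9)³))/((-1 - 4*(-1)) - 12) = (-34 + (5/4 + 5*(-729/8)))/((-1 + 4) - 12) = (-34 + (5/4 - 3645/8))/(3 - 12) = (-34 - 3635/8)/(-9) = -⅑*(-3907/8) = 3907/72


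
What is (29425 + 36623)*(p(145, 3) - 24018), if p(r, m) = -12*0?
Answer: -1586340864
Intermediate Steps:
p(r, m) = 0
(29425 + 36623)*(p(145, 3) - 24018) = (29425 + 36623)*(0 - 24018) = 66048*(-24018) = -1586340864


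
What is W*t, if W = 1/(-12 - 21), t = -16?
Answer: 16/33 ≈ 0.48485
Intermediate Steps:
W = -1/33 (W = 1/(-33) = -1/33 ≈ -0.030303)
W*t = -1/33*(-16) = 16/33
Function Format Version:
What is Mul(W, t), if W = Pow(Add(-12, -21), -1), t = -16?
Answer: Rational(16, 33) ≈ 0.48485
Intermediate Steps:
W = Rational(-1, 33) (W = Pow(-33, -1) = Rational(-1, 33) ≈ -0.030303)
Mul(W, t) = Mul(Rational(-1, 33), -16) = Rational(16, 33)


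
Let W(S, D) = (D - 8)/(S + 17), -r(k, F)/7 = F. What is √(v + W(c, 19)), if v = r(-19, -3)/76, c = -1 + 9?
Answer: √25859/190 ≈ 0.84635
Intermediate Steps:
r(k, F) = -7*F
c = 8
W(S, D) = (-8 + D)/(17 + S)
v = 21/76 (v = -7*(-3)/76 = 21*(1/76) = 21/76 ≈ 0.27632)
√(v + W(c, 19)) = √(21/76 + (-8 + 19)/(17 + 8)) = √(21/76 + 11/25) = √(1361/1900) = √25859/190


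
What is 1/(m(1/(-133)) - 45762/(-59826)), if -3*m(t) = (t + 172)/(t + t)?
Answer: 19942/76044129 ≈ 0.00026224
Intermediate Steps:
m(t) = -(172 + t)/(6*t) (m(t) = -(t + 172)/(3*(t + t)) = -(172 + t)/(3*(2*t)) = -(172 + t)*1/(2*t)/3 = -(172 + t)/(6*t))
1/(m(1/(-133)) - 45762/(-59826)) = 1/((-172 - 1/(-133))/(6*(1/(-133))) - 45762/(-59826)) = 1/((-172 - 1*(-1/133))/(6*(-1/133)) - 45762*(-1/59826)) = 1/((1/6)*(-133)*(-172 + 1/133) + 7627/9971) = 1/((1/6)*(-133)*(-22875/133) + 7627/9971) = 1/(7625/2 + 7627/9971) = 1/(76044129/19942) = 19942/76044129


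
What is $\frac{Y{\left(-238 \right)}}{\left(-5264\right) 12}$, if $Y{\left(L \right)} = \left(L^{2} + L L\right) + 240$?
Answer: $- \frac{14191}{7896} \approx -1.7972$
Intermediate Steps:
$Y{\left(L \right)} = 240 + 2 L^{2}$ ($Y{\left(L \right)} = \left(L^{2} + L^{2}\right) + 240 = 2 L^{2} + 240 = 240 + 2 L^{2}$)
$\frac{Y{\left(-238 \right)}}{\left(-5264\right) 12} = \frac{240 + 2 \left(-238\right)^{2}}{\left(-5264\right) 12} = \frac{240 + 2 \cdot 56644}{-63168} = \left(240 + 113288\right) \left(- \frac{1}{63168}\right) = 113528 \left(- \frac{1}{63168}\right) = - \frac{14191}{7896}$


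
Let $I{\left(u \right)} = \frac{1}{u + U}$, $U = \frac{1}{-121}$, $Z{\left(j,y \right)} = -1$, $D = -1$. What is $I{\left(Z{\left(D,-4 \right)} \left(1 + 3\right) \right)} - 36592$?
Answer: $- \frac{17747241}{485} \approx -36592.0$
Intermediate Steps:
$U = - \frac{1}{121} \approx -0.0082645$
$I{\left(u \right)} = \frac{1}{- \frac{1}{121} + u}$ ($I{\left(u \right)} = \frac{1}{u - \frac{1}{121}} = \frac{1}{- \frac{1}{121} + u}$)
$I{\left(Z{\left(D,-4 \right)} \left(1 + 3\right) \right)} - 36592 = \frac{121}{-1 + 121 \left(- (1 + 3)\right)} - 36592 = \frac{121}{-1 + 121 \left(\left(-1\right) 4\right)} - 36592 = \frac{121}{-1 + 121 \left(-4\right)} - 36592 = \frac{121}{-1 - 484} - 36592 = \frac{121}{-485} - 36592 = 121 \left(- \frac{1}{485}\right) - 36592 = - \frac{121}{485} - 36592 = - \frac{17747241}{485}$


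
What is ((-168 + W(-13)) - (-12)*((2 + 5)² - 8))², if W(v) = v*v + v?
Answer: 230400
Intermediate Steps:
W(v) = v + v² (W(v) = v² + v = v + v²)
((-168 + W(-13)) - (-12)*((2 + 5)² - 8))² = ((-168 - 13*(1 - 13)) - (-12)*((2 + 5)² - 8))² = ((-168 - 13*(-12)) - (-12)*(7² - 8))² = ((-168 + 156) - (-12)*(49 - 8))² = (-12 - (-12)*41)² = (-12 - 1*(-492))² = (-12 + 492)² = 480² = 230400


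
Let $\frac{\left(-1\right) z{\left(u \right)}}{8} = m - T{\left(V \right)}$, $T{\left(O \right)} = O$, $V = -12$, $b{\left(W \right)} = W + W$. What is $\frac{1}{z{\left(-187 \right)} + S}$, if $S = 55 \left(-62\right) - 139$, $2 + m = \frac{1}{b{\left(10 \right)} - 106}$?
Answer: $- \frac{43}{156043} \approx -0.00027556$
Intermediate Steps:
$b{\left(W \right)} = 2 W$
$m = - \frac{173}{86}$ ($m = -2 + \frac{1}{2 \cdot 10 - 106} = -2 + \frac{1}{20 - 106} = -2 + \frac{1}{-86} = -2 - \frac{1}{86} = - \frac{173}{86} \approx -2.0116$)
$z{\left(u \right)} = - \frac{3436}{43}$ ($z{\left(u \right)} = - 8 \left(- \frac{173}{86} - -12\right) = - 8 \left(- \frac{173}{86} + 12\right) = \left(-8\right) \frac{859}{86} = - \frac{3436}{43}$)
$S = -3549$ ($S = -3410 - 139 = -3549$)
$\frac{1}{z{\left(-187 \right)} + S} = \frac{1}{- \frac{3436}{43} - 3549} = \frac{1}{- \frac{156043}{43}} = - \frac{43}{156043}$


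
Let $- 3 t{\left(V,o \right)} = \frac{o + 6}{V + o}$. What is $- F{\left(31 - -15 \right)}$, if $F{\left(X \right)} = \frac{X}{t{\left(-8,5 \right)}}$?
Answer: $- \frac{414}{11} \approx -37.636$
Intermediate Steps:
$t{\left(V,o \right)} = - \frac{6 + o}{3 \left(V + o\right)}$ ($t{\left(V,o \right)} = - \frac{\left(o + 6\right) \frac{1}{V + o}}{3} = - \frac{\left(6 + o\right) \frac{1}{V + o}}{3} = - \frac{\frac{1}{V + o} \left(6 + o\right)}{3} = - \frac{6 + o}{3 \left(V + o\right)}$)
$F{\left(X \right)} = \frac{9 X}{11}$ ($F{\left(X \right)} = \frac{X}{\frac{1}{-8 + 5} \left(-2 - \frac{5}{3}\right)} = \frac{X}{\frac{1}{-3} \left(-2 - \frac{5}{3}\right)} = \frac{X}{\left(- \frac{1}{3}\right) \left(- \frac{11}{3}\right)} = \frac{X}{\frac{11}{9}} = X \frac{9}{11} = \frac{9 X}{11}$)
$- F{\left(31 - -15 \right)} = - \frac{9 \left(31 - -15\right)}{11} = - \frac{9 \left(31 + 15\right)}{11} = - \frac{9 \cdot 46}{11} = \left(-1\right) \frac{414}{11} = - \frac{414}{11}$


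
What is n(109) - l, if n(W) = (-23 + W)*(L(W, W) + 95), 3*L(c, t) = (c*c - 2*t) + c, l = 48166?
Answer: 297468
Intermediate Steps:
L(c, t) = -2*t/3 + c/3 + c²/3 (L(c, t) = ((c*c - 2*t) + c)/3 = ((c² - 2*t) + c)/3 = (c + c² - 2*t)/3 = -2*t/3 + c/3 + c²/3)
n(W) = (-23 + W)*(95 - W/3 + W²/3) (n(W) = (-23 + W)*((-2*W/3 + W/3 + W²/3) + 95) = (-23 + W)*((-W/3 + W²/3) + 95) = (-23 + W)*(95 - W/3 + W²/3))
n(109) - l = (-2185 - 8*109² + (⅓)*109³ + (308/3)*109) - 1*48166 = (-2185 - 8*11881 + (⅓)*1295029 + 33572/3) - 48166 = (-2185 - 95048 + 1295029/3 + 33572/3) - 48166 = 345634 - 48166 = 297468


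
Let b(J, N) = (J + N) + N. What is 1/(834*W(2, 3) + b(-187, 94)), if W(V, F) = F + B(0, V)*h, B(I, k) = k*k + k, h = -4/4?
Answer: -1/2501 ≈ -0.00039984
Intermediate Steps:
h = -1 (h = -4*¼ = -1)
B(I, k) = k + k² (B(I, k) = k² + k = k + k²)
W(V, F) = F - V*(1 + V) (W(V, F) = F + (V*(1 + V))*(-1) = F - V*(1 + V))
b(J, N) = J + 2*N
1/(834*W(2, 3) + b(-187, 94)) = 1/(834*(3 - 1*2*(1 + 2)) + (-187 + 2*94)) = 1/(834*(3 - 1*2*3) + (-187 + 188)) = 1/(834*(3 - 6) + 1) = 1/(834*(-3) + 1) = 1/(-2502 + 1) = 1/(-2501) = -1/2501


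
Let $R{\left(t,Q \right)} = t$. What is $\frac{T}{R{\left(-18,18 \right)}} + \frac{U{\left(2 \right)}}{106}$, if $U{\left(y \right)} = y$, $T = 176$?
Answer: $- \frac{4655}{477} \approx -9.7589$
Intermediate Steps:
$\frac{T}{R{\left(-18,18 \right)}} + \frac{U{\left(2 \right)}}{106} = \frac{176}{-18} + \frac{2}{106} = 176 \left(- \frac{1}{18}\right) + 2 \cdot \frac{1}{106} = - \frac{88}{9} + \frac{1}{53} = - \frac{4655}{477}$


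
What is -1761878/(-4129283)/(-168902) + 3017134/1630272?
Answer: 526069901912056207/284255920288589088 ≈ 1.8507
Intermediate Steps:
-1761878/(-4129283)/(-168902) + 3017134/1630272 = -1761878*(-1/4129283)*(-1/168902) + 3017134*(1/1630272) = (1761878/4129283)*(-1/168902) + 1508567/815136 = -880939/348722078633 + 1508567/815136 = 526069901912056207/284255920288589088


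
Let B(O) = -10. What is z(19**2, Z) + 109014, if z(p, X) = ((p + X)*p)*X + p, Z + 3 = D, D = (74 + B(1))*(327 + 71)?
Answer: 237489110845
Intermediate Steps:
D = 25472 (D = (74 - 10)*(327 + 71) = 64*398 = 25472)
Z = 25469 (Z = -3 + 25472 = 25469)
z(p, X) = p + X*p*(X + p) (z(p, X) = ((X + p)*p)*X + p = (p*(X + p))*X + p = X*p*(X + p) + p = p + X*p*(X + p))
z(19**2, Z) + 109014 = 19**2*(1 + 25469**2 + 25469*19**2) + 109014 = 361*(1 + 648669961 + 25469*361) + 109014 = 361*(1 + 648669961 + 9194309) + 109014 = 361*657864271 + 109014 = 237489001831 + 109014 = 237489110845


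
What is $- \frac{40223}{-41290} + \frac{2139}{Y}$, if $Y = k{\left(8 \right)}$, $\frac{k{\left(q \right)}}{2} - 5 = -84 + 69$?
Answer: $- \frac{1750297}{16516} \approx -105.98$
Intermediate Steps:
$k{\left(q \right)} = -20$ ($k{\left(q \right)} = 10 + 2 \left(-84 + 69\right) = 10 + 2 \left(-15\right) = 10 - 30 = -20$)
$Y = -20$
$- \frac{40223}{-41290} + \frac{2139}{Y} = - \frac{40223}{-41290} + \frac{2139}{-20} = \left(-40223\right) \left(- \frac{1}{41290}\right) + 2139 \left(- \frac{1}{20}\right) = \frac{40223}{41290} - \frac{2139}{20} = - \frac{1750297}{16516}$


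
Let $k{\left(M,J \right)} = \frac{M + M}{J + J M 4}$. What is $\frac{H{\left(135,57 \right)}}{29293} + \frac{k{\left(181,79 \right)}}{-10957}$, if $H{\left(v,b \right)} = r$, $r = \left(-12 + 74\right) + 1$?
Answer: $\frac{39525812959}{18383178792275} \approx 0.0021501$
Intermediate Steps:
$r = 63$ ($r = 62 + 1 = 63$)
$H{\left(v,b \right)} = 63$
$k{\left(M,J \right)} = \frac{2 M}{J + 4 J M}$
$\frac{H{\left(135,57 \right)}}{29293} + \frac{k{\left(181,79 \right)}}{-10957} = \frac{63}{29293} + \frac{2 \cdot 181 \cdot \frac{1}{79} \frac{1}{1 + 4 \cdot 181}}{-10957} = 63 \cdot \frac{1}{29293} + 2 \cdot 181 \cdot \frac{1}{79} \frac{1}{1 + 724} \left(- \frac{1}{10957}\right) = \frac{63}{29293} + 2 \cdot 181 \cdot \frac{1}{79} \cdot \frac{1}{725} \left(- \frac{1}{10957}\right) = \frac{63}{29293} + \frac{362}{57275} \left(- \frac{1}{10957}\right) = \frac{63}{29293} - \frac{362}{627562175} = \frac{39525812959}{18383178792275}$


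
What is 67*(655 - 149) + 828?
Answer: 34730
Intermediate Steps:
67*(655 - 149) + 828 = 67*506 + 828 = 33902 + 828 = 34730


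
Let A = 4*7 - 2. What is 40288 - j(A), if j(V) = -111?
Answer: 40399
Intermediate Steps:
A = 26 (A = 28 - 2 = 26)
40288 - j(A) = 40288 - 1*(-111) = 40288 + 111 = 40399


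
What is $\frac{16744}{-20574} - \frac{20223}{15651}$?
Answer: $- \frac{37673797}{17889093} \approx -2.106$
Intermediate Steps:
$\frac{16744}{-20574} - \frac{20223}{15651} = 16744 \left(- \frac{1}{20574}\right) - \frac{2247}{1739} = - \frac{8372}{10287} - \frac{2247}{1739} = - \frac{37673797}{17889093}$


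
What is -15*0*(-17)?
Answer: 0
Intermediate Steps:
-15*0*(-17) = -5*0*(-17) = 0*(-17) = 0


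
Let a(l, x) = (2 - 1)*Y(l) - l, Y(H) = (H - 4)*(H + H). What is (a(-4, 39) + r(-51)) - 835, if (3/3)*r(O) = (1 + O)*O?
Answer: 1783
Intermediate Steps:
Y(H) = 2*H*(-4 + H) (Y(H) = (-4 + H)*(2*H) = 2*H*(-4 + H))
a(l, x) = -l + 2*l*(-4 + l) (a(l, x) = (2 - 1)*(2*l*(-4 + l)) - l = 1*(2*l*(-4 + l)) - l = 2*l*(-4 + l) - l = -l + 2*l*(-4 + l))
r(O) = O*(1 + O) (r(O) = (1 + O)*O = O*(1 + O))
(a(-4, 39) + r(-51)) - 835 = (-4*(-9 + 2*(-4)) - 51*(1 - 51)) - 835 = (-4*(-9 - 8) - 51*(-50)) - 835 = (-4*(-17) + 2550) - 835 = (68 + 2550) - 835 = 2618 - 835 = 1783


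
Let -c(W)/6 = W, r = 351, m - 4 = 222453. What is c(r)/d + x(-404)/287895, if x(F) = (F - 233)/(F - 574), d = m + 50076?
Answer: -592794515339/76734748498230 ≈ -0.0077252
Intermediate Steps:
m = 222457 (m = 4 + 222453 = 222457)
c(W) = -6*W
d = 272533 (d = 222457 + 50076 = 272533)
x(F) = (-233 + F)/(-574 + F)
c(r)/d + x(-404)/287895 = -6*351/272533 + ((-233 - 404)/(-574 - 404))/287895 = -2106*1/272533 + (-637/(-978))*(1/287895) = -2106/272533 - 1/978*(-637)*(1/287895) = -2106/272533 + (637/978)*(1/287895) = -2106/272533 + 637/281561310 = -592794515339/76734748498230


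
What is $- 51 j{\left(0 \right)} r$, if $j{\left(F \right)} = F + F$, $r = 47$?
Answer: $0$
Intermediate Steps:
$j{\left(F \right)} = 2 F$
$- 51 j{\left(0 \right)} r = - 51 \cdot 2 \cdot 0 \cdot 47 = \left(-51\right) 0 \cdot 47 = 0 \cdot 47 = 0$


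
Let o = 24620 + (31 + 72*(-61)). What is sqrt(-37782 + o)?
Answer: 3*I*sqrt(1947) ≈ 132.37*I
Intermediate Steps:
o = 20259 (o = 24620 + (31 - 4392) = 24620 - 4361 = 20259)
sqrt(-37782 + o) = sqrt(-37782 + 20259) = sqrt(-17523) = 3*I*sqrt(1947)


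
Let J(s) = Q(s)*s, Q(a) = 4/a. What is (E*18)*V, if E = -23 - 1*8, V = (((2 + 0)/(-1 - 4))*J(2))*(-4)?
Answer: -17856/5 ≈ -3571.2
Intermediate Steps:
J(s) = 4 (J(s) = (4/s)*s = 4)
V = 32/5 (V = (((2 + 0)/(-1 - 4))*4)*(-4) = ((2/(-5))*4)*(-4) = ((2*(-1/5))*4)*(-4) = -2/5*4*(-4) = -8/5*(-4) = 32/5 ≈ 6.4000)
E = -31 (E = -23 - 8 = -31)
(E*18)*V = -31*18*(32/5) = -558*32/5 = -17856/5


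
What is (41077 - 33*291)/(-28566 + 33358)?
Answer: 15737/2396 ≈ 6.5680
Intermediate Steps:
(41077 - 33*291)/(-28566 + 33358) = (41077 - 9603)/4792 = 31474*(1/4792) = 15737/2396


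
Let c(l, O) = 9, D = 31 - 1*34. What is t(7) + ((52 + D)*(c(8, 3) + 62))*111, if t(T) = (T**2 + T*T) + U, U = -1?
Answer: 386266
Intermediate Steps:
t(T) = -1 + 2*T**2 (t(T) = (T**2 + T*T) - 1 = (T**2 + T**2) - 1 = 2*T**2 - 1 = -1 + 2*T**2)
D = -3 (D = 31 - 34 = -3)
t(7) + ((52 + D)*(c(8, 3) + 62))*111 = (-1 + 2*7**2) + ((52 - 3)*(9 + 62))*111 = (-1 + 2*49) + (49*71)*111 = (-1 + 98) + 3479*111 = 97 + 386169 = 386266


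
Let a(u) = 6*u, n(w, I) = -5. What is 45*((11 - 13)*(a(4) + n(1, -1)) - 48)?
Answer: -3870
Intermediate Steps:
45*((11 - 13)*(a(4) + n(1, -1)) - 48) = 45*((11 - 13)*(6*4 - 5) - 48) = 45*(-2*(24 - 5) - 48) = 45*(-2*19 - 48) = 45*(-38 - 48) = 45*(-86) = -3870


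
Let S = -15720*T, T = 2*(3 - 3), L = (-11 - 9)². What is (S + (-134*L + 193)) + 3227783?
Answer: 3174376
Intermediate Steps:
L = 400 (L = (-20)² = 400)
T = 0 (T = 2*0 = 0)
S = 0 (S = -15720*0 = 0)
(S + (-134*L + 193)) + 3227783 = (0 + (-134*400 + 193)) + 3227783 = (0 + (-53600 + 193)) + 3227783 = (0 - 53407) + 3227783 = -53407 + 3227783 = 3174376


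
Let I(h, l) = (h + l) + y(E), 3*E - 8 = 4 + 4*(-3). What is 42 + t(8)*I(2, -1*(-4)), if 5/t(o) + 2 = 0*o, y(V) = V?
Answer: 27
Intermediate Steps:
E = 0 (E = 8/3 + (4 + 4*(-3))/3 = 8/3 + (4 - 12)/3 = 8/3 + (1/3)*(-8) = 8/3 - 8/3 = 0)
t(o) = -5/2 (t(o) = 5/(-2 + 0*o) = 5/(-2 + 0) = 5/(-2) = 5*(-1/2) = -5/2)
I(h, l) = h + l (I(h, l) = (h + l) + 0 = h + l)
42 + t(8)*I(2, -1*(-4)) = 42 - 5*(2 - 1*(-4))/2 = 42 - 5*(2 + 4)/2 = 42 - 5/2*6 = 42 - 15 = 27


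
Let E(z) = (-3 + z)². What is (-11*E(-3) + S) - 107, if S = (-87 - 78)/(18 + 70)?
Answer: -4039/8 ≈ -504.88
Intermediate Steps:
S = -15/8 (S = -165/88 = -165*1/88 = -15/8 ≈ -1.8750)
(-11*E(-3) + S) - 107 = (-11*(-3 - 3)² - 15/8) - 107 = (-11*(-6)² - 15/8) - 107 = (-11*36 - 15/8) - 107 = (-396 - 15/8) - 107 = -3183/8 - 107 = -4039/8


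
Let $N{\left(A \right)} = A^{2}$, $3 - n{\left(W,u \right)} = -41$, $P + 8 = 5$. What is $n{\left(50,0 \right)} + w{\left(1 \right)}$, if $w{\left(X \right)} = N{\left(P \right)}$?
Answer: $53$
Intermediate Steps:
$P = -3$ ($P = -8 + 5 = -3$)
$n{\left(W,u \right)} = 44$ ($n{\left(W,u \right)} = 3 - -41 = 3 + 41 = 44$)
$w{\left(X \right)} = 9$ ($w{\left(X \right)} = \left(-3\right)^{2} = 9$)
$n{\left(50,0 \right)} + w{\left(1 \right)} = 44 + 9 = 53$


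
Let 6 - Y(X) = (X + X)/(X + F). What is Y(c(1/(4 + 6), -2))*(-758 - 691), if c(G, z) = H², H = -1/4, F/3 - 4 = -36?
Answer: -13348188/1535 ≈ -8695.9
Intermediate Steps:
F = -96 (F = 12 + 3*(-36) = 12 - 108 = -96)
H = -¼ (H = -1*¼ = -¼ ≈ -0.25000)
c(G, z) = 1/16 (c(G, z) = (-¼)² = 1/16)
Y(X) = 6 - 2*X/(-96 + X) (Y(X) = 6 - (X + X)/(X - 96) = 6 - 2*X/(-96 + X))
Y(c(1/(4 + 6), -2))*(-758 - 691) = (4*(-144 + 1/16)/(-96 + 1/16))*(-758 - 691) = (4*(-2303/16)/(-1535/16))*(-1449) = (4*(-16/1535)*(-2303/16))*(-1449) = (9212/1535)*(-1449) = -13348188/1535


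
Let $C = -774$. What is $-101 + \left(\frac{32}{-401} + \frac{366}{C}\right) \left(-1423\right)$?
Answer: $\frac{35457518}{51729} \approx 685.45$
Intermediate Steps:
$-101 + \left(\frac{32}{-401} + \frac{366}{C}\right) \left(-1423\right) = -101 + \left(\frac{32}{-401} + \frac{366}{-774}\right) \left(-1423\right) = -101 + \left(32 \left(- \frac{1}{401}\right) + 366 \left(- \frac{1}{774}\right)\right) \left(-1423\right) = -101 + \left(- \frac{32}{401} - \frac{61}{129}\right) \left(-1423\right) = -101 - - \frac{40682147}{51729} = -101 + \frac{40682147}{51729} = \frac{35457518}{51729}$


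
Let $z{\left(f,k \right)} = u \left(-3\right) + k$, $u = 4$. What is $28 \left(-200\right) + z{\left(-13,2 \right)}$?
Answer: $-5610$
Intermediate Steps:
$z{\left(f,k \right)} = -12 + k$ ($z{\left(f,k \right)} = 4 \left(-3\right) + k = -12 + k$)
$28 \left(-200\right) + z{\left(-13,2 \right)} = 28 \left(-200\right) + \left(-12 + 2\right) = -5600 - 10 = -5610$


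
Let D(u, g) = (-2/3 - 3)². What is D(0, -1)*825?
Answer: 33275/3 ≈ 11092.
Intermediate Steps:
D(u, g) = 121/9 (D(u, g) = (-2*⅓ - 3)² = (-⅔ - 3)² = (-11/3)² = 121/9)
D(0, -1)*825 = (121/9)*825 = 33275/3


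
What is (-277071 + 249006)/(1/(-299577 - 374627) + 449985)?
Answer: -18921535260/303381686939 ≈ -0.062369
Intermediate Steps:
(-277071 + 249006)/(1/(-299577 - 374627) + 449985) = -28065/(1/(-674204) + 449985) = -28065/(-1/674204 + 449985) = -28065/303381686939/674204 = -28065*674204/303381686939 = -18921535260/303381686939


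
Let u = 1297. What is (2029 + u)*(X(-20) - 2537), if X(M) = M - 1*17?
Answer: -8561124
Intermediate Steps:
X(M) = -17 + M (X(M) = M - 17 = -17 + M)
(2029 + u)*(X(-20) - 2537) = (2029 + 1297)*((-17 - 20) - 2537) = 3326*(-37 - 2537) = 3326*(-2574) = -8561124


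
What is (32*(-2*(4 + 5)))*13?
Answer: -7488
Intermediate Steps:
(32*(-2*(4 + 5)))*13 = (32*(-2*9))*13 = (32*(-18))*13 = -576*13 = -7488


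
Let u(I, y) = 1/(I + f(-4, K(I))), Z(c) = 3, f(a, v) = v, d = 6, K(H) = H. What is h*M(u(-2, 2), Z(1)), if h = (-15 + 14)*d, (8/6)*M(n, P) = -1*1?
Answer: 9/2 ≈ 4.5000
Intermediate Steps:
u(I, y) = 1/(2*I) (u(I, y) = 1/(I + I) = 1/(2*I))
M(n, P) = -3/4 (M(n, P) = 3*(-1*1)/4 = (3/4)*(-1) = -3/4)
h = -6 (h = (-15 + 14)*6 = -1*6 = -6)
h*M(u(-2, 2), Z(1)) = -6*(-3/4) = 9/2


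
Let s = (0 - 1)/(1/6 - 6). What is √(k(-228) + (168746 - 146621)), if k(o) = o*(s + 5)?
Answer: √25658745/35 ≈ 144.73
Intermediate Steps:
s = 6/35 (s = -1/(⅙ - 6) = -1/(-35/6) = -1*(-6/35) = 6/35 ≈ 0.17143)
k(o) = 181*o/35 (k(o) = o*(6/35 + 5) = o*(181/35) = 181*o/35)
√(k(-228) + (168746 - 146621)) = √((181/35)*(-228) + (168746 - 146621)) = √(-41268/35 + 22125) = √(733107/35) = √25658745/35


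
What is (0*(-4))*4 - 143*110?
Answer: -15730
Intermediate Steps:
(0*(-4))*4 - 143*110 = 0*4 - 15730 = 0 - 15730 = -15730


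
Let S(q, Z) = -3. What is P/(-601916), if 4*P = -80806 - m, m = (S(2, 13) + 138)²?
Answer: 99031/2407664 ≈ 0.041132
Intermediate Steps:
m = 18225 (m = (-3 + 138)² = 135² = 18225)
P = -99031/4 (P = (-80806 - 1*18225)/4 = (-80806 - 18225)/4 = (¼)*(-99031) = -99031/4 ≈ -24758.)
P/(-601916) = -99031/4/(-601916) = -99031/4*(-1/601916) = 99031/2407664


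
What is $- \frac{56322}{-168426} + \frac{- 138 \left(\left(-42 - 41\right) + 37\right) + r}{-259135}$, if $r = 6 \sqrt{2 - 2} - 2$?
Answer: $\frac{250484631}{808242065} \approx 0.30991$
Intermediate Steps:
$r = -2$ ($r = 6 \sqrt{0} - 2 = 6 \cdot 0 - 2 = 0 - 2 = -2$)
$- \frac{56322}{-168426} + \frac{- 138 \left(\left(-42 - 41\right) + 37\right) + r}{-259135} = - \frac{56322}{-168426} + \frac{- 138 \left(\left(-42 - 41\right) + 37\right) - 2}{-259135} = \left(-56322\right) \left(- \frac{1}{168426}\right) + \left(- 138 \left(-83 + 37\right) - 2\right) \left(- \frac{1}{259135}\right) = \frac{1043}{3119} + \left(\left(-138\right) \left(-46\right) - 2\right) \left(- \frac{1}{259135}\right) = \frac{1043}{3119} + \left(6348 - 2\right) \left(- \frac{1}{259135}\right) = \frac{1043}{3119} + 6346 \left(- \frac{1}{259135}\right) = \frac{1043}{3119} - \frac{6346}{259135} = \frac{250484631}{808242065}$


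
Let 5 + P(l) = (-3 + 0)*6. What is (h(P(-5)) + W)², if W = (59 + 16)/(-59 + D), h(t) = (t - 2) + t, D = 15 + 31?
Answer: 488601/169 ≈ 2891.1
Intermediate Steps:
D = 46
P(l) = -23 (P(l) = -5 + (-3 + 0)*6 = -5 - 3*6 = -5 - 18 = -23)
h(t) = -2 + 2*t (h(t) = (-2 + t) + t = -2 + 2*t)
W = -75/13 (W = (59 + 16)/(-59 + 46) = 75/(-13) = 75*(-1/13) = -75/13 ≈ -5.7692)
(h(P(-5)) + W)² = ((-2 + 2*(-23)) - 75/13)² = ((-2 - 46) - 75/13)² = (-48 - 75/13)² = (-699/13)² = 488601/169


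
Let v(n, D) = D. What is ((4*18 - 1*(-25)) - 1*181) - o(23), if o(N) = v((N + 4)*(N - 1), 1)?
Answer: -85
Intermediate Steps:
o(N) = 1
((4*18 - 1*(-25)) - 1*181) - o(23) = ((4*18 - 1*(-25)) - 1*181) - 1*1 = ((72 + 25) - 181) - 1 = (97 - 181) - 1 = -84 - 1 = -85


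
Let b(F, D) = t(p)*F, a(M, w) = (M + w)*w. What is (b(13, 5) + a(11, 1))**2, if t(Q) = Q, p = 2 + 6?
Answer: 13456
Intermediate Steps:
p = 8
a(M, w) = w*(M + w)
b(F, D) = 8*F
(b(13, 5) + a(11, 1))**2 = (8*13 + 1*(11 + 1))**2 = (104 + 1*12)**2 = (104 + 12)**2 = 116**2 = 13456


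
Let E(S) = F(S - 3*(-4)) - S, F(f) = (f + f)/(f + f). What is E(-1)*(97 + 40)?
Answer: 274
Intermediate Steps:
F(f) = 1 (F(f) = (2*f)/((2*f)) = (2*f)*(1/(2*f)) = 1)
E(S) = 1 - S
E(-1)*(97 + 40) = (1 - 1*(-1))*(97 + 40) = (1 + 1)*137 = 2*137 = 274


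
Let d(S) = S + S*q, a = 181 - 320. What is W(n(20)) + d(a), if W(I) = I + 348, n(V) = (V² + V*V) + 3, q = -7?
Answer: 1985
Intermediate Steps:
n(V) = 3 + 2*V² (n(V) = (V² + V²) + 3 = 2*V² + 3 = 3 + 2*V²)
a = -139
d(S) = -6*S (d(S) = S + S*(-7) = S - 7*S = -6*S)
W(I) = 348 + I
W(n(20)) + d(a) = (348 + (3 + 2*20²)) - 6*(-139) = (348 + (3 + 2*400)) + 834 = (348 + (3 + 800)) + 834 = (348 + 803) + 834 = 1151 + 834 = 1985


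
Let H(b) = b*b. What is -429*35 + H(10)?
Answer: -14915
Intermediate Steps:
H(b) = b²
-429*35 + H(10) = -429*35 + 10² = -15015 + 100 = -14915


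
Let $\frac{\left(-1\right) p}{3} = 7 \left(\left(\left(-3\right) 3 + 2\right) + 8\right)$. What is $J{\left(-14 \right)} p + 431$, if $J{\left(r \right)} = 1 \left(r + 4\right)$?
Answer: $641$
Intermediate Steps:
$J{\left(r \right)} = 4 + r$ ($J{\left(r \right)} = 1 \left(4 + r\right) = 4 + r$)
$p = -21$ ($p = - 3 \cdot 7 \left(\left(\left(-3\right) 3 + 2\right) + 8\right) = - 3 \cdot 7 \left(\left(-9 + 2\right) + 8\right) = - 3 \cdot 7 \left(-7 + 8\right) = - 3 \cdot 7 \cdot 1 = \left(-3\right) 7 = -21$)
$J{\left(-14 \right)} p + 431 = \left(4 - 14\right) \left(-21\right) + 431 = \left(-10\right) \left(-21\right) + 431 = 210 + 431 = 641$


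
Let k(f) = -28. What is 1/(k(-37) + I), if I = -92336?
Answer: -1/92364 ≈ -1.0827e-5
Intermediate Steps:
1/(k(-37) + I) = 1/(-28 - 92336) = 1/(-92364) = -1/92364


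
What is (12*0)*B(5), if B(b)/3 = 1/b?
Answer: 0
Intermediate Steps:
B(b) = 3/b (B(b) = 3*(1/b) = 3/b)
(12*0)*B(5) = (12*0)*(3/5) = 0*(3*(1/5)) = 0*(3/5) = 0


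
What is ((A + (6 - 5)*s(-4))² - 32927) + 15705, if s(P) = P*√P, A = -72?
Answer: -12102 + 1152*I ≈ -12102.0 + 1152.0*I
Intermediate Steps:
s(P) = P^(3/2)
((A + (6 - 5)*s(-4))² - 32927) + 15705 = ((-72 + (6 - 5)*(-4)^(3/2))² - 32927) + 15705 = ((-72 + 1*(-8*I))² - 32927) + 15705 = ((-72 - 8*I)² - 32927) + 15705 = (-32927 + (-72 - 8*I)²) + 15705 = -17222 + (-72 - 8*I)²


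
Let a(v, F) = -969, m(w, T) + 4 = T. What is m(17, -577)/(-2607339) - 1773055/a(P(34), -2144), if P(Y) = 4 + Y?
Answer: 220140762554/120310071 ≈ 1829.8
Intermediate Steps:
m(w, T) = -4 + T
m(17, -577)/(-2607339) - 1773055/a(P(34), -2144) = (-4 - 577)/(-2607339) - 1773055/(-969) = -581*(-1/2607339) - 1773055*(-1/969) = 83/372477 + 1773055/969 = 220140762554/120310071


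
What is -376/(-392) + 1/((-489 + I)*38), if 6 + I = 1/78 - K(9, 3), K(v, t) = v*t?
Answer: 36356584/37905665 ≈ 0.95913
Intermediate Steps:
K(v, t) = t*v
I = -2573/78 (I = -6 + (1/78 - 3*9) = -6 + (1/78 - 1*27) = -6 + (1/78 - 27) = -6 - 2105/78 = -2573/78 ≈ -32.987)
-376/(-392) + 1/((-489 + I)*38) = -376/(-392) + 1/(-489 - 2573/78*38) = -376*(-1/392) + (1/38)/(-40715/78) = 47/49 - 78/40715*1/38 = 47/49 - 39/773585 = 36356584/37905665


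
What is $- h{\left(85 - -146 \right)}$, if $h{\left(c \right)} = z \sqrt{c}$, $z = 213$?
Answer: $- 213 \sqrt{231} \approx -3237.3$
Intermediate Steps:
$h{\left(c \right)} = 213 \sqrt{c}$
$- h{\left(85 - -146 \right)} = - 213 \sqrt{85 - -146} = - 213 \sqrt{85 + 146} = - 213 \sqrt{231}$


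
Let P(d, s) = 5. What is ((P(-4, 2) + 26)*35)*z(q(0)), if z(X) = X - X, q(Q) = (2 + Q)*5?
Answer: 0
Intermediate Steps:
q(Q) = 10 + 5*Q
z(X) = 0
((P(-4, 2) + 26)*35)*z(q(0)) = ((5 + 26)*35)*0 = (31*35)*0 = 1085*0 = 0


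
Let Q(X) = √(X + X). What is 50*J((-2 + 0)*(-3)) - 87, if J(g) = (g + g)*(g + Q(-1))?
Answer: 3513 + 600*I*√2 ≈ 3513.0 + 848.53*I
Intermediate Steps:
Q(X) = √2*√X (Q(X) = √(2*X) = √2*√X)
J(g) = 2*g*(g + I*√2) (J(g) = (g + g)*(g + √2*√(-1)) = (2*g)*(g + √2*I) = (2*g)*(g + I*√2) = 2*g*(g + I*√2))
50*J((-2 + 0)*(-3)) - 87 = 50*(2*((-2 + 0)*(-3))*((-2 + 0)*(-3) + I*√2)) - 87 = 50*(2*(-2*(-3))*(-2*(-3) + I*√2)) - 87 = 50*(2*6*(6 + I*√2)) - 87 = 50*(72 + 12*I*√2) - 87 = (3600 + 600*I*√2) - 87 = 3513 + 600*I*√2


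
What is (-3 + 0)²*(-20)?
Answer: -180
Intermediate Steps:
(-3 + 0)²*(-20) = (-3)²*(-20) = 9*(-20) = -180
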